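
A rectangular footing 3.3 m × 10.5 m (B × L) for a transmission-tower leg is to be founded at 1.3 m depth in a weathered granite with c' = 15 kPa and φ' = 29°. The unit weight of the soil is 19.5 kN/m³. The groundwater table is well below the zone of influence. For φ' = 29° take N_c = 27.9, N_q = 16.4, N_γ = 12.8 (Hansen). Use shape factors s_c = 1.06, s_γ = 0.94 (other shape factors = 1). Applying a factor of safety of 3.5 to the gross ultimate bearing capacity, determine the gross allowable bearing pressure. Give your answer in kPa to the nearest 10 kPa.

q_all ≈ 360 kPa

Effective surcharge at the founding depth q = γ·D_f = 19.5 × 1.3 = 25.35 kPa.
q_ult = c·N_c·s_c + q·N_q + 0.5·γ·B·N_γ·s_γ
     = 15 × 27.9 × 1.06 + 25.35 × 16.4 + 0.5 × 19.5 × 3.3 × 12.8 × 0.94
     = 443.61 + 415.74 + 387.13 = 1246.5 kPa.
q_all = q_ult / FS = 1246.5 / 3.5 = 356.14 kPa.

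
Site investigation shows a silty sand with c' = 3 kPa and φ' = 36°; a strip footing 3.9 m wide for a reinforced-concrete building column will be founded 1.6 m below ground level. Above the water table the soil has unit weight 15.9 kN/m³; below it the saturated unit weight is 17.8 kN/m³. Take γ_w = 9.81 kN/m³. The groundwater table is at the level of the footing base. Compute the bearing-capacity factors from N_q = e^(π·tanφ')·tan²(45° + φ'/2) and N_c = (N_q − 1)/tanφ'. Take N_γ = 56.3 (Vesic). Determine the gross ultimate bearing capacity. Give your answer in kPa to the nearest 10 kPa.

q_ult ≈ 1990 kPa

tan36° = 0.7265, so N_q = e^(π×0.7265)·tan²(63°) = 9.801 × 3.852 = 37.75.
N_c = (37.75 − 1)/tan36° = 50.59.
Overburden at base level: q = 15.9 × 1.6 = 25.44 kPa.
Below the base the soil is submerged, so the ½γBN_γ term uses γ' = 17.8 − 9.81 = 7.99 kN/m³.
Cohesion term c·N_c = 3 × 50.585 = 151.76 kPa; surcharge term q·N_q = 25.44 × 37.752 = 960.42 kPa; self-weight term 0.5·γ·B·N_γ = 0.5 × 7.99 × 3.9 × 56.3 = 877.18 kPa.
q_ult = 151.76 + 960.42 + 877.18 = 1989.4 kPa.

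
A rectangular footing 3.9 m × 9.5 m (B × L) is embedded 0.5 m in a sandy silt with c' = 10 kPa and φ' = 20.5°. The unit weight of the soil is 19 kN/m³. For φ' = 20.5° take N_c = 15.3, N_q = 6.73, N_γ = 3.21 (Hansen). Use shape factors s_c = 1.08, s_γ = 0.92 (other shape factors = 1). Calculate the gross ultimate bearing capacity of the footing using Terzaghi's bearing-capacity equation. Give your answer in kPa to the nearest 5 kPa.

q_ult ≈ 340 kPa

q = γ·D_f = 19 × 0.5 = 9.5 kPa.
c·N_c·s_c = 10 × 15.3 × 1.08 = 165.24 kPa
q·N_q = 9.5 × 6.73 = 63.935 kPa
0.5·γ·B·N_γ·s_γ = 0.5 × 19 × 3.9 × 3.21 × 0.92 = 109.42 kPa
q_ult = 165.24 + 63.935 + 109.42 = 338.59 kPa.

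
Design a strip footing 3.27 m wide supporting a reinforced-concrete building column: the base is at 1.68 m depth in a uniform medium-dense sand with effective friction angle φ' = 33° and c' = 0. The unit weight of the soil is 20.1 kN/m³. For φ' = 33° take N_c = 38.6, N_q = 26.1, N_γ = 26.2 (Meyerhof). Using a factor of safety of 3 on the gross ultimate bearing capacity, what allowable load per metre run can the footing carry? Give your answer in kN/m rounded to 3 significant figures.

q = γ·D_f = 20.1 × 1.68 = 33.768 kPa.
q·N_q = 33.768 × 26.1 = 881.34 kPa
0.5·γ·B·N_γ = 0.5 × 20.1 × 3.27 × 26.2 = 861.02 kPa
q_ult = 881.34 + 861.02 = 1742.4 kPa.
Gross allowable pressure q_all = 1742.4 / 3 = 580.79 kPa.
Allowable wall load = q_all × B = 580.79 × 3.27 = 1899.2 kN per metre run.

≈ 1900 kN/m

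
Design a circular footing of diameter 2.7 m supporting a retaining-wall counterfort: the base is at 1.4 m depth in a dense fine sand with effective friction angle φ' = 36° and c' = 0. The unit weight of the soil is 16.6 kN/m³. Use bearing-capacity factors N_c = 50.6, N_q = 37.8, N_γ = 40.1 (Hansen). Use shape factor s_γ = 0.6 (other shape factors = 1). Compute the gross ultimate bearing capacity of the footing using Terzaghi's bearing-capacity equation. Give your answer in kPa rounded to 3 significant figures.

q_ult ≈ 1420 kPa

q = γ·D_f = 16.6 × 1.4 = 23.24 kPa.
q·N_q = 23.24 × 37.8 = 878.47 kPa
0.5·γ·B·N_γ·s_γ = 0.5 × 16.6 × 2.7 × 40.1 × 0.6 = 539.18 kPa
q_ult = 878.47 + 539.18 = 1417.7 kPa.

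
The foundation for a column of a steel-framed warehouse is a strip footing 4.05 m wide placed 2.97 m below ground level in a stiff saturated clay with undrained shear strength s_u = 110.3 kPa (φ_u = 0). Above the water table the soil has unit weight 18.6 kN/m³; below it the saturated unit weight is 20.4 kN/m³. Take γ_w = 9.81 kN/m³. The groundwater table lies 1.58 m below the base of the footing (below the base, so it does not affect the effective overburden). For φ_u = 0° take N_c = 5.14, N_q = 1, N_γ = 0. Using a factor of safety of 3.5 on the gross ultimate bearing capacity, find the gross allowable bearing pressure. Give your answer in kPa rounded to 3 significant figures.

q_all ≈ 178 kPa

Effective surcharge at the founding depth q = γ·D_f = 18.6 × 2.97 = 55.242 kPa.
q_ult = c·N_c + q·N_q
     = 110.3 × 5.14 + 55.242 × 1
     = 566.94 + 55.242 = 622.18 kPa.
q_all = 622.18 / 3.5 = 177.77 kPa.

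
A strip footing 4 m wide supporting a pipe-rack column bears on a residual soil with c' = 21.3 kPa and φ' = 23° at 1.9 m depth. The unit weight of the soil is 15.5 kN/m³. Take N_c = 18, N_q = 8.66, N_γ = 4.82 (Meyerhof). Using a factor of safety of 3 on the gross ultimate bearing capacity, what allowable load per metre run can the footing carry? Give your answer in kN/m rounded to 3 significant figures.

≈ 1050 kN/m

Overburden at base level: q = 15.5 × 1.9 = 29.45 kPa.
Cohesion term c·N_c = 21.3 × 18 = 383.4 kPa; surcharge term q·N_q = 29.45 × 8.66 = 255.04 kPa; self-weight term 0.5·γ·B·N_γ = 0.5 × 15.5 × 4 × 4.82 = 149.42 kPa.
q_ult = 383.4 + 255.04 + 149.42 = 787.86 kPa.
Gross allowable pressure q_all = 787.86 / 3 = 262.62 kPa.
Allowable wall load = q_all × B = 262.62 × 4 = 1050.5 kN per metre run.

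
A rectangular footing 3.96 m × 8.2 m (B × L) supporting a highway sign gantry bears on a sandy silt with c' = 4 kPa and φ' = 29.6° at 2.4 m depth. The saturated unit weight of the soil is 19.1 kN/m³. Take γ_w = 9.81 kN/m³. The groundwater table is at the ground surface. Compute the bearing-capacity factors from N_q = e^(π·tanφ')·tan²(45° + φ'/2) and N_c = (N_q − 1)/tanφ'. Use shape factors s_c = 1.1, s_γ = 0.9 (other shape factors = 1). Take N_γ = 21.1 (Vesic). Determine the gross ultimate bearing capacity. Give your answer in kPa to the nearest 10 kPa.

q_ult ≈ 870 kPa

tan29.6° = 0.5681, so N_q = e^(π×0.5681)·tan²(59.8°) = 5.958 × 2.952 = 17.59.
N_c = (17.59 − 1)/tan29.6° = 29.2.
With the water table at the surface the whole profile is submerged: γ' = 19.1 − 9.81 = 9.29 kN/m³, so q = γ'·D_f = 22.296 kPa; the same γ' applies in the ½γBN_γ term.
q_ult = c·N_c·s_c + q·N_q + 0.5·γ·B·N_γ·s_γ
     = 4 × 29.199 × 1.1 + 22.296 × 17.588 + 0.5 × 9.29 × 3.96 × 21.1 × 0.9
     = 128.48 + 392.13 + 349.31 = 869.92 kPa.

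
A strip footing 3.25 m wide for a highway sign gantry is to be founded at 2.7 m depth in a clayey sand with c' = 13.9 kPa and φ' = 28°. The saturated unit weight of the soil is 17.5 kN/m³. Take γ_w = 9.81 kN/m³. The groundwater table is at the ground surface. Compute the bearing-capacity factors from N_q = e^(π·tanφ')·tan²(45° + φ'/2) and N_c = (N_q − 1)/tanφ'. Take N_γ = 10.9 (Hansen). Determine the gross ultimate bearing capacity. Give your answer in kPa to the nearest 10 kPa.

tan28° = 0.5317, so N_q = e^(π×0.5317)·tan²(59°) = 5.314 × 2.77 = 14.72.
N_c = (14.72 − 1)/tan28° = 25.8.
With the water table at the surface the whole profile is submerged: γ' = 17.5 − 9.81 = 7.69 kN/m³, so q = γ'·D_f = 20.763 kPa; the same γ' applies in the ½γBN_γ term.
q_ult = c·N_c + q·N_q + 0.5·γ·B·N_γ
     = 13.9 × 25.803 + 20.763 × 14.72 + 0.5 × 7.69 × 3.25 × 10.9
     = 358.67 + 305.63 + 136.21 = 800.5 kPa.

q_ult ≈ 800 kPa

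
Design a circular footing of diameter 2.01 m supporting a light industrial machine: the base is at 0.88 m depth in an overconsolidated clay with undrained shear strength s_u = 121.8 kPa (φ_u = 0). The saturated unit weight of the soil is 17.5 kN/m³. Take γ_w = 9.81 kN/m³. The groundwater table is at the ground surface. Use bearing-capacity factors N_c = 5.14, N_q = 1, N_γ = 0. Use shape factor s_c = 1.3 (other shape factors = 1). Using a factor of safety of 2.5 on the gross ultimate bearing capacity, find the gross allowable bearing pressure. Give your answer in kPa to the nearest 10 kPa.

q_all ≈ 330 kPa

With the water table at the surface the whole profile is submerged: γ' = 17.5 − 9.81 = 7.69 kN/m³, so q = γ'·D_f = 6.7672 kPa.
q_ult = c·N_c·s_c + q·N_q
     = 121.8 × 5.14 × 1.3 + 6.7672 × 1
     = 813.87 + 6.7672 = 820.63 kPa.
q_all = 820.63 / 2.5 = 328.25 kPa.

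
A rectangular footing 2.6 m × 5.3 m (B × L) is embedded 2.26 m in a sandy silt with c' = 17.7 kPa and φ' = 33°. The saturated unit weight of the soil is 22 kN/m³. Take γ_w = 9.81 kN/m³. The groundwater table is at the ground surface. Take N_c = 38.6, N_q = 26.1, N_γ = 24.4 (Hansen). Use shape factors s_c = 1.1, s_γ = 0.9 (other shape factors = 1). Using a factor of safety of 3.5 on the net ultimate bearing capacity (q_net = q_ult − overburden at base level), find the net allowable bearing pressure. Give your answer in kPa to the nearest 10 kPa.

With the water table at the surface the whole profile is submerged: γ' = 22 − 9.81 = 12.19 kN/m³, so q = γ'·D_f = 27.549 kPa; the same γ' applies in the ½γBN_γ term.
q_ult = c·N_c·s_c + q·N_q + 0.5·γ·B·N_γ·s_γ
     = 17.7 × 38.6 × 1.1 + 27.549 × 26.1 + 0.5 × 12.19 × 2.6 × 24.4 × 0.9
     = 751.54 + 719.04 + 348 = 1818.6 kPa.
q_net = 1818.6 − 27.549 = 1791 kPa.
q_all(net) = 1791 / 3.5 = 511.72 kPa.

q_all(net) ≈ 510 kPa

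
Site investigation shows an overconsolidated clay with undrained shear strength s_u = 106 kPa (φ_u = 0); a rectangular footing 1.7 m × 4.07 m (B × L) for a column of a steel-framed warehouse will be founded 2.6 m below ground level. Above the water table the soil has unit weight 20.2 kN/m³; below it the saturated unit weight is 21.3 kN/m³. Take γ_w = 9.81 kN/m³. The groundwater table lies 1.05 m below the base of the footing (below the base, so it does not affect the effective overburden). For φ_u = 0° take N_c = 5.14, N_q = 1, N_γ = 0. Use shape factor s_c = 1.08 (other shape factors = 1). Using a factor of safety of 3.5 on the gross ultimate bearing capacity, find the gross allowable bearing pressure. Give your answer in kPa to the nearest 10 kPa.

q_all ≈ 180 kPa

q = γ·D_f = 20.2 × 2.6 = 52.52 kPa.
c·N_c·s_c = 106 × 5.14 × 1.08 = 588.43 kPa
q·N_q = 52.52 × 1 = 52.52 kPa
q_ult = 588.43 + 52.52 = 640.95 kPa.
q_all = 640.95 / 3.5 = 183.13 kPa.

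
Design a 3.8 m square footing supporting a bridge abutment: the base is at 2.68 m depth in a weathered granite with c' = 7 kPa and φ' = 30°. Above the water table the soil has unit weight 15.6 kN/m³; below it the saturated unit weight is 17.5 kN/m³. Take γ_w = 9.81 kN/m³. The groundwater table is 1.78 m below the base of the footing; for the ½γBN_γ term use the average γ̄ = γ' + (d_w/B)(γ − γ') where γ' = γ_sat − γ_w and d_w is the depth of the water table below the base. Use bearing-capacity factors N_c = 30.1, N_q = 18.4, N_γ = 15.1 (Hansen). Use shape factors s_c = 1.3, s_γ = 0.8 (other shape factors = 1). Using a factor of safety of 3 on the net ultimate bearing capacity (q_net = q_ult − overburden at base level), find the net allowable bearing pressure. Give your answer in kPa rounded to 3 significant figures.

q_all(net) ≈ 421 kPa

q = γ·D_f = 15.6 × 2.68 = 41.808 kPa.
γ' = 7.69 kN/m³; averaging over the depth B below the base, γ̄ = γ' + (d_w/B)(γ − γ') = 11.395 kN/m³.
c·N_c·s_c = 7 × 30.1 × 1.3 = 273.91 kPa
q·N_q = 41.808 × 18.4 = 769.27 kPa
0.5·γ·B·N_γ·s_γ = 0.5 × 11.395 × 3.8 × 15.1 × 0.8 = 261.54 kPa
q_ult = 273.91 + 769.27 + 261.54 = 1304.7 kPa.
q_net = 1304.7 − 41.808 = 1262.9 kPa.
q_all(net) = 1262.9 / 3 = 420.97 kPa.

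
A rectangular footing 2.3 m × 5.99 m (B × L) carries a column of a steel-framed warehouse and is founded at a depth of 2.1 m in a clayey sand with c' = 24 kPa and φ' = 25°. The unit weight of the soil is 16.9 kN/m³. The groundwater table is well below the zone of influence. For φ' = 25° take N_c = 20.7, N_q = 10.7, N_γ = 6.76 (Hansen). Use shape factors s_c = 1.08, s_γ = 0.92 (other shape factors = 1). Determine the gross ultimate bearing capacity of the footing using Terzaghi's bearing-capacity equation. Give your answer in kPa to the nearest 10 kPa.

Effective surcharge at the founding depth q = γ·D_f = 16.9 × 2.1 = 35.49 kPa.
q_ult = c·N_c·s_c + q·N_q + 0.5·γ·B·N_γ·s_γ
     = 24 × 20.7 × 1.08 + 35.49 × 10.7 + 0.5 × 16.9 × 2.3 × 6.76 × 0.92
     = 536.54 + 379.74 + 120.87 = 1037.2 kPa.

q_ult ≈ 1040 kPa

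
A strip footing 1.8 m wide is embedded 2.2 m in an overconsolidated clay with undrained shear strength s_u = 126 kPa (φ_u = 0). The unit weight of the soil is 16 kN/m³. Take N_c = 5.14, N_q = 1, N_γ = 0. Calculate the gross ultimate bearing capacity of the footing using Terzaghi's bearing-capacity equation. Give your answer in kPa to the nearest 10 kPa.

q_ult ≈ 680 kPa

Overburden at base level: q = 16 × 2.2 = 35.2 kPa.
Cohesion term c·N_c = 126 × 5.14 = 647.64 kPa; surcharge term q·N_q = 35.2 × 1 = 35.2 kPa.
q_ult = 647.64 + 35.2 = 682.84 kPa.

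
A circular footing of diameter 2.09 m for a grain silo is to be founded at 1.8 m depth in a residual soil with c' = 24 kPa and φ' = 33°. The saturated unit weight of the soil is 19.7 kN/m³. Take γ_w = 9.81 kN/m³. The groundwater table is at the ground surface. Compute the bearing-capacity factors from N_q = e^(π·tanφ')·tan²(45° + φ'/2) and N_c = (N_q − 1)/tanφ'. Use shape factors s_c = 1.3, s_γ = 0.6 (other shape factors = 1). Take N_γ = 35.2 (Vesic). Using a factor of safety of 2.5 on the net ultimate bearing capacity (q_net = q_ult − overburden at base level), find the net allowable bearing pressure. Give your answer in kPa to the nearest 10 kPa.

N_q = e^(π·tan33°)·tan²(61.5°) = 26.09; N_c = (N_q − 1)/tanφ' = 38.64.
With the water table at the surface the whole profile is submerged: γ' = 19.7 − 9.81 = 9.89 kN/m³, so q = γ'·D_f = 17.802 kPa; the same γ' applies in the ½γBN_γ term.
q_ult = c·N_c·s_c + q·N_q + 0.5·γ·B·N_γ·s_γ
     = 24 × 38.638 × 1.3 + 17.802 × 26.092 + 0.5 × 9.89 × 2.09 × 35.2 × 0.6
     = 1205.5 + 464.49 + 218.28 = 1888.3 kPa.
q_net = 1888.3 − 17.802 = 1870.5 kPa.
q_all(net) = 1870.5 / 2.5 = 748.19 kPa.

q_all(net) ≈ 750 kPa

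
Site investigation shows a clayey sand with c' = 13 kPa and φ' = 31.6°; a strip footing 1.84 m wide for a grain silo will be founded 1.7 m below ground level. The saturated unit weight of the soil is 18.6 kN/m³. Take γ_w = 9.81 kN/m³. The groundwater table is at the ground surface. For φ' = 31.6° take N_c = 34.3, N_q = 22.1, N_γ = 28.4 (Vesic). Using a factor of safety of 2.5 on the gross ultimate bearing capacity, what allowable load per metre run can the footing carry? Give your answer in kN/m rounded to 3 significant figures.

Water table at ground surface, so effective unit weight γ' = 18.6 − 9.81 = 8.79 kN/m³ is used throughout; overburden q = 8.79 × 1.7 = 14.943 kPa; the same γ' applies in the ½γBN_γ term.
Cohesion term c·N_c = 13 × 34.3 = 445.9 kPa; surcharge term q·N_q = 14.943 × 22.1 = 330.24 kPa; self-weight term 0.5·γ·B·N_γ = 0.5 × 8.79 × 1.84 × 28.4 = 229.67 kPa.
q_ult = 445.9 + 330.24 + 229.67 = 1005.8 kPa.
Gross allowable pressure q_all = 1005.8 / 2.5 = 402.32 kPa.
Allowable wall load = q_all × B = 402.32 × 1.84 = 740.27 kN per metre run.

≈ 740 kN/m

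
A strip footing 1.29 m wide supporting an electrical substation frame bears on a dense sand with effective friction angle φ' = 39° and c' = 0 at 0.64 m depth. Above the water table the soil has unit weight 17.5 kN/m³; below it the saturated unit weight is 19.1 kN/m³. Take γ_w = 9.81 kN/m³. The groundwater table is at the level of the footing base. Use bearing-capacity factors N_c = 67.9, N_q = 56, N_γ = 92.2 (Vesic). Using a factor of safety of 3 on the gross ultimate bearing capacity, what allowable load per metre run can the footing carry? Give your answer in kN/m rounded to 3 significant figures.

≈ 507 kN/m

q = γ·D_f = 17.5 × 0.64 = 11.2 kPa.
For the ½γBN_γ term take γ' = 19.1 − 9.81 = 9.29 kN/m³ (soil below base is submerged).
q·N_q = 11.2 × 56 = 627.2 kPa
0.5·γ·B·N_γ = 0.5 × 9.29 × 1.29 × 92.2 = 552.47 kPa
q_ult = 627.2 + 552.47 = 1179.7 kPa.
Gross allowable pressure q_all = 1179.7 / 3 = 393.22 kPa.
Allowable wall load = q_all × B = 393.22 × 1.29 = 507.26 kN per metre run.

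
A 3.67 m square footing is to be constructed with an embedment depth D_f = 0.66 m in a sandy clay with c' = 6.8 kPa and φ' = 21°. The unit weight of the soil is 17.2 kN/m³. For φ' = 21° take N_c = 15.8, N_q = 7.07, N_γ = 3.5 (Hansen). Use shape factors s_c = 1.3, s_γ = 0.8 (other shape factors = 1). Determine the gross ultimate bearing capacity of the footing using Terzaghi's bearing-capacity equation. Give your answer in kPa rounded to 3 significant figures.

q_ult ≈ 308 kPa

Overburden at base level: q = 17.2 × 0.66 = 11.352 kPa.
Cohesion term c·N_c·s_c = 6.8 × 15.8 × 1.3 = 139.67 kPa; surcharge term q·N_q = 11.352 × 7.07 = 80.259 kPa; self-weight term 0.5·γ·B·N_γ·s_γ = 0.5 × 17.2 × 3.67 × 3.5 × 0.8 = 88.374 kPa.
q_ult = 139.67 + 80.259 + 88.374 = 308.3 kPa.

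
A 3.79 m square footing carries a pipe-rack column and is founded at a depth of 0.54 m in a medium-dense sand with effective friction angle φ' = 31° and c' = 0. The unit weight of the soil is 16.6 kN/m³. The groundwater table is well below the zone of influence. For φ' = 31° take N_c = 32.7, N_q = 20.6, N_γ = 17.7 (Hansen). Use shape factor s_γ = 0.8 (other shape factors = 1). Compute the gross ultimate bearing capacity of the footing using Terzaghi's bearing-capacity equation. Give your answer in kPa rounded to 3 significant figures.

q_ult ≈ 630 kPa

Effective surcharge at the founding depth q = γ·D_f = 16.6 × 0.54 = 8.964 kPa.
q_ult = q·N_q + 0.5·γ·B·N_γ·s_γ
     = 8.964 × 20.6 + 0.5 × 16.6 × 3.79 × 17.7 × 0.8
     = 184.66 + 445.43 = 630.09 kPa.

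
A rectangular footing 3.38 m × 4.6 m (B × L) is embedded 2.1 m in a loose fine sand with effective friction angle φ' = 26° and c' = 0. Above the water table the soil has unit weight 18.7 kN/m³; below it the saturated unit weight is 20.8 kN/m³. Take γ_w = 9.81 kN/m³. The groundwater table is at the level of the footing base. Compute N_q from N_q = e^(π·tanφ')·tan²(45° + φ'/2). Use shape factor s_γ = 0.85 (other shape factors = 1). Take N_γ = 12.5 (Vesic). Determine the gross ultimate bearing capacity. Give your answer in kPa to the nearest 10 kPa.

tan26° = 0.4877, so N_q = e^(π×0.4877)·tan²(58°) = 4.629 × 2.561 = 11.85.
q = γ·D_f = 18.7 × 2.1 = 39.27 kPa.
For the ½γBN_γ term take γ' = 20.8 − 9.81 = 10.99 kN/m³ (soil below base is submerged).
q·N_q = 39.27 × 11.854 = 465.51 kPa
0.5·γ·B·N_γ·s_γ = 0.5 × 10.99 × 3.38 × 12.5 × 0.85 = 197.34 kPa
q_ult = 465.51 + 197.34 = 662.85 kPa.

q_ult ≈ 660 kPa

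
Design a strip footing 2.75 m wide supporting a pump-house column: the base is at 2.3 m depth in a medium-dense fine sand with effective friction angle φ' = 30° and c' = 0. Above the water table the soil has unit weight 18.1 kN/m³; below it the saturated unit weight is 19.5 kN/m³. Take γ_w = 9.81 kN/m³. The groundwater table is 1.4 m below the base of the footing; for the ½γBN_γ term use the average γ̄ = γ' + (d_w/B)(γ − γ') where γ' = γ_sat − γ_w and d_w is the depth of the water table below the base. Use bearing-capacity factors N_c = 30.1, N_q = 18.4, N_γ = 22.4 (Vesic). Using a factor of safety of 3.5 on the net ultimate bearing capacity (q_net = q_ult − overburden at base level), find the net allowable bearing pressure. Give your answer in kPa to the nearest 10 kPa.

Overburden at base level: q = 18.1 × 2.3 = 41.63 kPa.
The water table is 1.4 m below the base (< B = 2.75 m), so the ½γBN_γ term uses γ̄ = γ' + (d_w/B)(γ − γ') = 9.69 + (1.4/2.75)(18.1 − 9.69) = 13.971 kN/m³.
Surcharge term q·N_q = 41.63 × 18.4 = 765.99 kPa; self-weight term 0.5·γ·B·N_γ = 0.5 × 13.971 × 2.75 × 22.4 = 430.32 kPa.
q_ult = 765.99 + 430.32 = 1196.3 kPa.
q_net = 1196.3 − 41.63 = 1154.7 kPa.
q_all(net) = 1154.7 / 3.5 = 329.91 kPa.

q_all(net) ≈ 330 kPa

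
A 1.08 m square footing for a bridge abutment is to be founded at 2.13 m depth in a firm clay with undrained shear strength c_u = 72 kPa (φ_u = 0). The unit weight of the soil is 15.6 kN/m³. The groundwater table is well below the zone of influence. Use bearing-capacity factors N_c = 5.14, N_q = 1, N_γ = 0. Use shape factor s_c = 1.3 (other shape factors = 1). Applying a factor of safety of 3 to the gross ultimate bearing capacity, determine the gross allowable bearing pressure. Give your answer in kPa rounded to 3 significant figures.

q = γ·D_f = 15.6 × 2.13 = 33.228 kPa.
c·N_c·s_c = 72 × 5.14 × 1.3 = 481.1 kPa
q·N_q = 33.228 × 1 = 33.228 kPa
q_ult = 481.1 + 33.228 = 514.33 kPa.
q_all = q_ult / FS = 514.33 / 3 = 171.44 kPa.

q_all ≈ 171 kPa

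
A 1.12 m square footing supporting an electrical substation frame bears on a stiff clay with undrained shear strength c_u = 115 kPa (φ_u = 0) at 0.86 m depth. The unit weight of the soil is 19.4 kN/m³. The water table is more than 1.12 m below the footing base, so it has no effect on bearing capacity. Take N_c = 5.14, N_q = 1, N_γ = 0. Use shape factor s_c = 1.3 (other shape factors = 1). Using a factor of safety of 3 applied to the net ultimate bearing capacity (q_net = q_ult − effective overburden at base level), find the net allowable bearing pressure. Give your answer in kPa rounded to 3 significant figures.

q = γ·D_f = 19.4 × 0.86 = 16.684 kPa.
c·N_c·s_c = 115 × 5.14 × 1.3 = 768.43 kPa
q·N_q = 16.684 × 1 = 16.684 kPa
q_ult = 768.43 + 16.684 = 785.11 kPa.
Net ultimate: q_net = 785.11 − 16.684 = 768.43 kPa.
q_all(net) = 768.43 / 3 = 256.14 kPa.

q_all(net) ≈ 256 kPa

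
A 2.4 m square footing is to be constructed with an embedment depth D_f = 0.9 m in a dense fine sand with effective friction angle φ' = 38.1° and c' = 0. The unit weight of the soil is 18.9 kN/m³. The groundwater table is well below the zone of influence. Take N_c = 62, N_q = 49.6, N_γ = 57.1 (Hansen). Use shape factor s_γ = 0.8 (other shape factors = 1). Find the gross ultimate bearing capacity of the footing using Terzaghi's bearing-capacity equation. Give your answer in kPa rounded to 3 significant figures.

q_ult ≈ 1880 kPa

Overburden at base level: q = 18.9 × 0.9 = 17.01 kPa.
Surcharge term q·N_q = 17.01 × 49.6 = 843.7 kPa; self-weight term 0.5·γ·B·N_γ·s_γ = 0.5 × 18.9 × 2.4 × 57.1 × 0.8 = 1036 kPa.
q_ult = 843.7 + 1036 = 1879.7 kPa.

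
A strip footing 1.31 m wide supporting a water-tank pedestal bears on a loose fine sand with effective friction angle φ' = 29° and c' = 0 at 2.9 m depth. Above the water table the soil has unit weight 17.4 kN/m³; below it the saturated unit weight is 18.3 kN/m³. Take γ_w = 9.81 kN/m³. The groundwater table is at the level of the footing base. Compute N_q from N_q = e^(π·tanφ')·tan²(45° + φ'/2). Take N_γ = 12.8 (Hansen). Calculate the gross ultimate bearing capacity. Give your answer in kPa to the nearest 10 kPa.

tan29° = 0.5543, so N_q = e^(π×0.5543)·tan²(59.5°) = 5.705 × 2.882 = 16.44.
Overburden at base level: q = 17.4 × 2.9 = 50.46 kPa.
Below the base the soil is submerged, so the ½γBN_γ term uses γ' = 18.3 − 9.81 = 8.49 kN/m³.
Surcharge term q·N_q = 50.46 × 16.443 = 829.73 kPa; self-weight term 0.5·γ·B·N_γ = 0.5 × 8.49 × 1.31 × 12.8 = 71.18 kPa.
q_ult = 829.73 + 71.18 = 900.91 kPa.

q_ult ≈ 900 kPa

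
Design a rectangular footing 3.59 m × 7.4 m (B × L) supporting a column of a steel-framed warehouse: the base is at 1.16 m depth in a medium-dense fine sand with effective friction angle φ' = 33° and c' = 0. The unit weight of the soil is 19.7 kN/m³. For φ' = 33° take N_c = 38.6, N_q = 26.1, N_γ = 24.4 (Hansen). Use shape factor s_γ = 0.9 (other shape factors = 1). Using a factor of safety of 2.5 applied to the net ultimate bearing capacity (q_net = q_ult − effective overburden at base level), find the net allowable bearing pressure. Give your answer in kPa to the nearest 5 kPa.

q = γ·D_f = 19.7 × 1.16 = 22.852 kPa.
q·N_q = 22.852 × 26.1 = 596.44 kPa
0.5·γ·B·N_γ·s_γ = 0.5 × 19.7 × 3.59 × 24.4 × 0.9 = 776.54 kPa
q_ult = 596.44 + 776.54 = 1373 kPa.
Net ultimate: q_net = 1373 − 22.852 = 1350.1 kPa.
q_all(net) = 1350.1 / 2.5 = 540.05 kPa.

q_all(net) ≈ 540 kPa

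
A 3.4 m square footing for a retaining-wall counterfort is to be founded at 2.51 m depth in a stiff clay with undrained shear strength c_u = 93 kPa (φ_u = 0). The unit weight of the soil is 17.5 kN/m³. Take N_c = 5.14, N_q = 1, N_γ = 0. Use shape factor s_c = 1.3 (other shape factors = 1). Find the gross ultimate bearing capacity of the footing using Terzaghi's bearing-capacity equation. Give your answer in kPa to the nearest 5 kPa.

Overburden at base level: q = 17.5 × 2.51 = 43.925 kPa.
Cohesion term c·N_c·s_c = 93 × 5.14 × 1.3 = 621.43 kPa; surcharge term q·N_q = 43.925 × 1 = 43.925 kPa.
q_ult = 621.43 + 43.925 = 665.35 kPa.

q_ult ≈ 665 kPa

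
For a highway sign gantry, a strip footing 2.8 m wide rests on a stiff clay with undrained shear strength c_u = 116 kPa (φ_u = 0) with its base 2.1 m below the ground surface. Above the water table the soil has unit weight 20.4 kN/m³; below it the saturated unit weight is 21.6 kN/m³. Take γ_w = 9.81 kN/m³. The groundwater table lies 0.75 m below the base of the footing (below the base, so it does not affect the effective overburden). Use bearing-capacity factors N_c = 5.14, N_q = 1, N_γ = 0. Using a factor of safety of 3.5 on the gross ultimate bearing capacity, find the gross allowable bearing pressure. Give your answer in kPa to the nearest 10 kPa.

q_all ≈ 180 kPa

q = γ·D_f = 20.4 × 2.1 = 42.84 kPa.
c·N_c = 116 × 5.14 = 596.24 kPa
q·N_q = 42.84 × 1 = 42.84 kPa
q_ult = 596.24 + 42.84 = 639.08 kPa.
q_all = 639.08 / 3.5 = 182.59 kPa.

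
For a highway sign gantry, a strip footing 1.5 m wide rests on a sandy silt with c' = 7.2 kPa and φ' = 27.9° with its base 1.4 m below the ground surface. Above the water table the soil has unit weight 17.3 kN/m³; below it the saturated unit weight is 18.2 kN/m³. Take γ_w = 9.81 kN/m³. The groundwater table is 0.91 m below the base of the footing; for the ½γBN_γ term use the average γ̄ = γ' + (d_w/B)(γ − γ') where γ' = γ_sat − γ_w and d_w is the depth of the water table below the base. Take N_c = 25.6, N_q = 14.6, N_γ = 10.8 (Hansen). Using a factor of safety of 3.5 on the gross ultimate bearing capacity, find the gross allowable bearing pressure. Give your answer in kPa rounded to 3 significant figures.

q = γ·D_f = 17.3 × 1.4 = 24.22 kPa.
γ' = 8.39 kN/m³; averaging over the depth B below the base, γ̄ = γ' + (d_w/B)(γ − γ') = 13.795 kN/m³.
c·N_c = 7.2 × 25.6 = 184.32 kPa
q·N_q = 24.22 × 14.6 = 353.61 kPa
0.5·γ·B·N_γ = 0.5 × 13.795 × 1.5 × 10.8 = 111.74 kPa
q_ult = 184.32 + 353.61 + 111.74 = 649.67 kPa.
q_all = 649.67 / 3.5 = 185.62 kPa.

q_all ≈ 186 kPa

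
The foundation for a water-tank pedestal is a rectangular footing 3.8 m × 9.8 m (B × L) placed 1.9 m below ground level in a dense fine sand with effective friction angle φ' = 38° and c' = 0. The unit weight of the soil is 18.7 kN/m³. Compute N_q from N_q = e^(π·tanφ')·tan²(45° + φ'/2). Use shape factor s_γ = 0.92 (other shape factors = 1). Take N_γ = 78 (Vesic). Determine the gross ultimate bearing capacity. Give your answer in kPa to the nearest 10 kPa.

q_ult ≈ 4290 kPa

tan38° = 0.7813, so N_q = e^(π×0.7813)·tan²(64°) = 11.64 × 4.204 = 48.93.
Overburden at base level: q = 18.7 × 1.9 = 35.53 kPa.
Surcharge term q·N_q = 35.53 × 48.933 = 1738.6 kPa; self-weight term 0.5·γ·B·N_γ·s_γ = 0.5 × 18.7 × 3.8 × 78 × 0.92 = 2549.6 kPa.
q_ult = 1738.6 + 2549.6 = 4288.2 kPa.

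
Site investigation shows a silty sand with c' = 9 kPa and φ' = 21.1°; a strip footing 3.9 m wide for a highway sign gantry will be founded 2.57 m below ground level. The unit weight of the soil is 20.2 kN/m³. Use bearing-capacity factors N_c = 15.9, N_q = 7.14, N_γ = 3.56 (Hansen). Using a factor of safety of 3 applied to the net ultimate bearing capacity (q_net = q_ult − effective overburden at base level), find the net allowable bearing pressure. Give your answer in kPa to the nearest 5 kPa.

q_all(net) ≈ 200 kPa

Effective surcharge at the founding depth q = γ·D_f = 20.2 × 2.57 = 51.914 kPa.
q_ult = c·N_c + q·N_q + 0.5·γ·B·N_γ
     = 9 × 15.9 + 51.914 × 7.14 + 0.5 × 20.2 × 3.9 × 3.56
     = 143.1 + 370.67 + 140.23 = 653.99 kPa.
Net ultimate: q_net = 653.99 − 51.914 = 602.08 kPa.
q_all(net) = 602.08 / 3 = 200.69 kPa.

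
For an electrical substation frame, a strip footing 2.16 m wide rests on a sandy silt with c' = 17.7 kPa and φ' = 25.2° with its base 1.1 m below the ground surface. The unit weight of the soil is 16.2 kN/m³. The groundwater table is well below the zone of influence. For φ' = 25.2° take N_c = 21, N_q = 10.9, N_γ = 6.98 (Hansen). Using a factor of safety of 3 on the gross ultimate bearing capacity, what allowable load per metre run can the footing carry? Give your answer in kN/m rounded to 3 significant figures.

Effective surcharge at the founding depth q = γ·D_f = 16.2 × 1.1 = 17.82 kPa.
q_ult = c·N_c + q·N_q + 0.5·γ·B·N_γ
     = 17.7 × 21 + 17.82 × 10.9 + 0.5 × 16.2 × 2.16 × 6.98
     = 371.7 + 194.24 + 122.12 = 688.06 kPa.
Gross allowable pressure q_all = 688.06 / 3 = 229.35 kPa.
Allowable wall load = q_all × B = 229.35 × 2.16 = 495.4 kN per metre run.

≈ 495 kN/m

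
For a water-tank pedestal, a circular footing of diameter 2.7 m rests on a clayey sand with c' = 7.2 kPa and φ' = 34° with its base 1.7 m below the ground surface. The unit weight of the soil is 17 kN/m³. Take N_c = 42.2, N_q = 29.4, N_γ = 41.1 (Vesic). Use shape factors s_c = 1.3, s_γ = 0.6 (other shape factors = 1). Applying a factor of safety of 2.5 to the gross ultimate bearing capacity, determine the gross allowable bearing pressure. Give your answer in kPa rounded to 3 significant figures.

q_all ≈ 724 kPa

q = γ·D_f = 17 × 1.7 = 28.9 kPa.
c·N_c·s_c = 7.2 × 42.2 × 1.3 = 394.99 kPa
q·N_q = 28.9 × 29.4 = 849.66 kPa
0.5·γ·B·N_γ·s_γ = 0.5 × 17 × 2.7 × 41.1 × 0.6 = 565.95 kPa
q_ult = 394.99 + 849.66 + 565.95 = 1810.6 kPa.
q_all = q_ult / FS = 1810.6 / 2.5 = 724.24 kPa.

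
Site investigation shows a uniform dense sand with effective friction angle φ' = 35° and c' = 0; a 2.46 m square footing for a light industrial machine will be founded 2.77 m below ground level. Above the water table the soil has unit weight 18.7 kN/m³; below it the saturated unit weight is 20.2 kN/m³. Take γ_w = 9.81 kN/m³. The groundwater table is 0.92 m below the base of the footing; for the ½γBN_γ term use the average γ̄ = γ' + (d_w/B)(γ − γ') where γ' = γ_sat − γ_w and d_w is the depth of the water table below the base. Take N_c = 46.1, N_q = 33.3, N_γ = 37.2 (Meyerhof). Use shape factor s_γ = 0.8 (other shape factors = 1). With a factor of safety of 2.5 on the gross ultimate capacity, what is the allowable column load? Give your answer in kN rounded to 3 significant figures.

Effective surcharge at the founding depth q = γ·D_f = 18.7 × 2.77 = 51.799 kPa.
With d_w = 0.92 m < B, γ̄ = 10.39 + (0.92/2.46) × (18.7 − 10.39) = 13.498 kN/m³.
q_ult = q·N_q + 0.5·γ·B·N_γ·s_γ
     = 51.799 × 33.3 + 0.5 × 13.498 × 2.46 × 37.2 × 0.8
     = 1724.9 + 494.08 = 2219 kPa.
Gross allowable pressure q_all = 2219 / 2.5 = 887.6 kPa.
Footing area = 6.0516 m², so allowable column load = 887.6 × 6.0516 = 5371.4 kN.

P_all ≈ 5370 kN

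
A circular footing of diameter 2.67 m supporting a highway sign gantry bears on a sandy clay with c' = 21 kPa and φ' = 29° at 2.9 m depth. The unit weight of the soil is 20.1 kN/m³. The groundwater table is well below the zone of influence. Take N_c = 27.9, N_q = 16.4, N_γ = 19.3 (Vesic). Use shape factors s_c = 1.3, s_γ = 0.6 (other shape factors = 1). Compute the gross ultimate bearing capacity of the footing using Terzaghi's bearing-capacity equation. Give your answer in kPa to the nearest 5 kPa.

q_ult ≈ 2030 kPa

Effective surcharge at the founding depth q = γ·D_f = 20.1 × 2.9 = 58.29 kPa.
q_ult = c·N_c·s_c + q·N_q + 0.5·γ·B·N_γ·s_γ
     = 21 × 27.9 × 1.3 + 58.29 × 16.4 + 0.5 × 20.1 × 2.67 × 19.3 × 0.6
     = 761.67 + 955.96 + 310.73 = 2028.4 kPa.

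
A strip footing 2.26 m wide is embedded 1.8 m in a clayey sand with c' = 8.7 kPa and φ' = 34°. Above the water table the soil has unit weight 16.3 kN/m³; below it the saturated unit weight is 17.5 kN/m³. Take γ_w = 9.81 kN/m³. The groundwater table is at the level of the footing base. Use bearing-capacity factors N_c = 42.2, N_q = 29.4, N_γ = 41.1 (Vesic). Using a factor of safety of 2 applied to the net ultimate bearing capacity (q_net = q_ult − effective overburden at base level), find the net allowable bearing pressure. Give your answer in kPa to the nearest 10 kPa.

Effective surcharge at the founding depth q = γ·D_f = 16.3 × 1.8 = 29.34 kPa.
The water table coincides with the base, so in the self-weight term γ → γ' = 7.69 kN/m³.
q_ult = c·N_c + q·N_q + 0.5·γ·B·N_γ
     = 8.7 × 42.2 + 29.34 × 29.4 + 0.5 × 7.69 × 2.26 × 41.1
     = 367.14 + 862.6 + 357.15 = 1586.9 kPa.
Net ultimate: q_net = 1586.9 − 29.34 = 1557.5 kPa.
q_all(net) = 1557.5 / 2 = 778.77 kPa.

q_all(net) ≈ 780 kPa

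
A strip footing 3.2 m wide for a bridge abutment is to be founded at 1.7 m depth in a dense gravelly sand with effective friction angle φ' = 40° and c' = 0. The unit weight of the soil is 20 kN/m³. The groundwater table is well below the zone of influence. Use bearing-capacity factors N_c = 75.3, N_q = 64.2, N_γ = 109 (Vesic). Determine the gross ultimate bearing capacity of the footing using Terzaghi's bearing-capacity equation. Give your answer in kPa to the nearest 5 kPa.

Effective surcharge at the founding depth q = γ·D_f = 20 × 1.7 = 34 kPa.
q_ult = q·N_q + 0.5·γ·B·N_γ
     = 34 × 64.2 + 0.5 × 20 × 3.2 × 109
     = 2182.8 + 3488 = 5670.8 kPa.

q_ult ≈ 5670 kPa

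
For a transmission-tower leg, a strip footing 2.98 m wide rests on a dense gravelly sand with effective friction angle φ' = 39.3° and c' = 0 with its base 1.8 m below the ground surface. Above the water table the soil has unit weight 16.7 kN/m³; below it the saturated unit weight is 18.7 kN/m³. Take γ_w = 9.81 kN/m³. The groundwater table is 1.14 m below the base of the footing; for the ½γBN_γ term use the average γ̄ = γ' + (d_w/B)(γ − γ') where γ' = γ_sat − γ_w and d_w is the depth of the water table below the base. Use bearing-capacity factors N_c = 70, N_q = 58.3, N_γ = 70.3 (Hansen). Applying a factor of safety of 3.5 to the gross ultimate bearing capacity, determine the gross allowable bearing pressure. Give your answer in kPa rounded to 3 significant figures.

Overburden at base level: q = 16.7 × 1.8 = 30.06 kPa.
The water table is 1.14 m below the base (< B = 2.98 m), so the ½γBN_γ term uses γ̄ = γ' + (d_w/B)(γ − γ') = 8.89 + (1.14/2.98)(16.7 − 8.89) = 11.878 kN/m³.
Surcharge term q·N_q = 30.06 × 58.3 = 1752.5 kPa; self-weight term 0.5·γ·B·N_γ = 0.5 × 11.878 × 2.98 × 70.3 = 1244.2 kPa.
q_ult = 1752.5 + 1244.2 = 2996.7 kPa.
q_all = q_ult / FS = 2996.7 / 3.5 = 856.19 kPa.

q_all ≈ 856 kPa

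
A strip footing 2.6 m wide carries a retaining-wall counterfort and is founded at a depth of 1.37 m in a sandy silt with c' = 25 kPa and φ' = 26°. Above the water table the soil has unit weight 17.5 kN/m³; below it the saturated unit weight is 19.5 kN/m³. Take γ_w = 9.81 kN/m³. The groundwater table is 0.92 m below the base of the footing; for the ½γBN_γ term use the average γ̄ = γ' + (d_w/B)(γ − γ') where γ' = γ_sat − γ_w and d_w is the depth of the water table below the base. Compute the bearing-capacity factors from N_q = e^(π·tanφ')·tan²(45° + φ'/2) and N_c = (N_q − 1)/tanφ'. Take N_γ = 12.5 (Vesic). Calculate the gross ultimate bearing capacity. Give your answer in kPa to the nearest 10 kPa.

tan26° = 0.4877, so N_q = e^(π×0.4877)·tan²(58°) = 4.629 × 2.561 = 11.85.
N_c = (11.85 − 1)/tan26° = 22.25.
q = γ·D_f = 17.5 × 1.37 = 23.975 kPa.
γ' = 9.69 kN/m³; averaging over the depth B below the base, γ̄ = γ' + (d_w/B)(γ − γ') = 12.454 kN/m³.
c·N_c = 25 × 22.254 = 556.36 kPa
q·N_q = 23.975 × 11.854 = 284.2 kPa
0.5·γ·B·N_γ = 0.5 × 12.454 × 2.6 × 12.5 = 202.37 kPa
q_ult = 556.36 + 284.2 + 202.37 = 1042.9 kPa.

q_ult ≈ 1040 kPa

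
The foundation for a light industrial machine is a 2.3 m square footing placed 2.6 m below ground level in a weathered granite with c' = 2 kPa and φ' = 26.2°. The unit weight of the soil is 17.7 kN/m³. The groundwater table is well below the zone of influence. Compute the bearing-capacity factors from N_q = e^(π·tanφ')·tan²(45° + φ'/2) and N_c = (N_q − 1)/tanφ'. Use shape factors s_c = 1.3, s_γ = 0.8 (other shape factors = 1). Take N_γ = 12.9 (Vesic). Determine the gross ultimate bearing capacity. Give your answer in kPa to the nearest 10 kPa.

q_ult ≈ 830 kPa

tan26.2° = 0.4921, so N_q = e^(π×0.4921)·tan²(58.1°) = 4.692 × 2.581 = 12.11.
N_c = (12.11 − 1)/tan26.2° = 22.58.
Effective surcharge at the founding depth q = γ·D_f = 17.7 × 2.6 = 46.02 kPa.
q_ult = c·N_c·s_c + q·N_q + 0.5·γ·B·N_γ·s_γ
     = 2 × 22.579 × 1.3 + 46.02 × 12.11 + 0.5 × 17.7 × 2.3 × 12.9 × 0.8
     = 58.706 + 557.32 + 210.06 = 826.08 kPa.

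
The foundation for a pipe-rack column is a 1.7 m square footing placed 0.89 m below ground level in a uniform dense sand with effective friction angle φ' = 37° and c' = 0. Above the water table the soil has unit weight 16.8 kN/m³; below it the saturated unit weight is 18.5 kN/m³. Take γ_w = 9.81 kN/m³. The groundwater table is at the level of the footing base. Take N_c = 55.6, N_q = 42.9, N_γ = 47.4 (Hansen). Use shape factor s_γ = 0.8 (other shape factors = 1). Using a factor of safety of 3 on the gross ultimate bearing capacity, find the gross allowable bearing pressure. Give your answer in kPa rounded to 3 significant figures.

Effective surcharge at the founding depth q = γ·D_f = 16.8 × 0.89 = 14.952 kPa.
The water table coincides with the base, so in the self-weight term γ → γ' = 8.69 kN/m³.
q_ult = q·N_q + 0.5·γ·B·N_γ·s_γ
     = 14.952 × 42.9 + 0.5 × 8.69 × 1.7 × 47.4 × 0.8
     = 641.44 + 280.1 = 921.54 kPa.
q_all = 921.54 / 3 = 307.18 kPa.

q_all ≈ 307 kPa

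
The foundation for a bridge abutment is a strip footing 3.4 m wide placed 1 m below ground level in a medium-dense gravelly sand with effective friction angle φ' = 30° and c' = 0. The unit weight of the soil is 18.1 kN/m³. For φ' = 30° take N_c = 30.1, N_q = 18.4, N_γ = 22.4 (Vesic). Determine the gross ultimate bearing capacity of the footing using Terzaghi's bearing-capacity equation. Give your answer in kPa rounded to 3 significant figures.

q = γ·D_f = 18.1 × 1 = 18.1 kPa.
q·N_q = 18.1 × 18.4 = 333.04 kPa
0.5·γ·B·N_γ = 0.5 × 18.1 × 3.4 × 22.4 = 689.25 kPa
q_ult = 333.04 + 689.25 = 1022.3 kPa.

q_ult ≈ 1020 kPa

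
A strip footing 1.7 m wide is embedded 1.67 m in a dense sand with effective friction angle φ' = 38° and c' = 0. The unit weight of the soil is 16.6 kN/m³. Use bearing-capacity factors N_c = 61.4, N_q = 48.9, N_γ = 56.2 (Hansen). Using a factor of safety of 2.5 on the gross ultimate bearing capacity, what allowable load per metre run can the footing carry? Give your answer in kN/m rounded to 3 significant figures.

≈ 1460 kN/m

Overburden at base level: q = 16.6 × 1.67 = 27.722 kPa.
Surcharge term q·N_q = 27.722 × 48.9 = 1355.6 kPa; self-weight term 0.5·γ·B·N_γ = 0.5 × 16.6 × 1.7 × 56.2 = 792.98 kPa.
q_ult = 1355.6 + 792.98 = 2148.6 kPa.
Gross allowable pressure q_all = 2148.6 / 2.5 = 859.44 kPa.
Allowable wall load = q_all × B = 859.44 × 1.7 = 1461 kN per metre run.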